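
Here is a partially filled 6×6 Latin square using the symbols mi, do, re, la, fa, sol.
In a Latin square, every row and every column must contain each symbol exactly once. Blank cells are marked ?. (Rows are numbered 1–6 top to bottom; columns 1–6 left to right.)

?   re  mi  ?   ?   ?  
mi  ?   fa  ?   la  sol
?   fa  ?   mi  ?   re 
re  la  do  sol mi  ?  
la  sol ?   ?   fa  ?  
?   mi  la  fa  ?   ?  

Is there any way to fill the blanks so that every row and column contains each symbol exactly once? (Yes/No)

Row 2, column 2: row 2 has {mi, la, fa, sol} and column 2 has {mi, re, la, fa, sol}, so it must be do.
Row 2, column 4: row 2 has {mi, do, la, fa, sol} and column 4 has {mi, fa, sol}, so it must be re.
Row 3, column 3: row 3 has {mi, re, fa} and column 3 has {mi, do, la, fa}, so it must be sol.
Row 3, column 1: row 3 has {mi, re, fa, sol} and column 1 has {mi, re, la}, so it must be do.
Now row 3, column 5: row 3 together with column 5 already contain {mi, do, re, la, fa, sol} — every symbol — so nothing can go there. The grid has no valid completion.

No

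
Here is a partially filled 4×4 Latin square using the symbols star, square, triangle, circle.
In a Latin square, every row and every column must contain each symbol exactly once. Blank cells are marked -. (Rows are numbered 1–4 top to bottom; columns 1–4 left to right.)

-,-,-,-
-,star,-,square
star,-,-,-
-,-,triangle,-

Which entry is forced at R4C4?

star

Row 2, column 3: row 2 has {star, square} and column 3 has {triangle}, leaving only circle.
Row 2, column 1: row 2 has {star, square, circle} and column 1 has {star}, leaving only triangle.
Row 3, column 3: row 3 has {star} and column 3 has {triangle, circle}, leaving only square.
Row 1, column 3: row 1 has {} and column 3 has {square, triangle, circle}, leaving only star.
Row 4, column 4 is narrowed to {star, circle}.
If it were circle, then row 3, column 4 would be left with no valid symbol.
So row 4, column 4 must be star.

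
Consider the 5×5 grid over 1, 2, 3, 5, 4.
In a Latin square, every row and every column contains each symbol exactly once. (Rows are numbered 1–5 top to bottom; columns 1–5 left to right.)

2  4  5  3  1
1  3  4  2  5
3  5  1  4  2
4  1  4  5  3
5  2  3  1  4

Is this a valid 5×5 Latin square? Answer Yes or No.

Row 4 contains 4 twice (at columns 1 and 3), so it is not a permutation.

No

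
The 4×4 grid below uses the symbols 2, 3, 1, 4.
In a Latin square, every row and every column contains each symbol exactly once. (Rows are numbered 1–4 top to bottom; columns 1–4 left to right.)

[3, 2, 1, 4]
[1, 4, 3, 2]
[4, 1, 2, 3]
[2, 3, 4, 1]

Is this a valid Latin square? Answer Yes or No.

Yes

Each row is a permutation of the 4 symbols, and so is each column.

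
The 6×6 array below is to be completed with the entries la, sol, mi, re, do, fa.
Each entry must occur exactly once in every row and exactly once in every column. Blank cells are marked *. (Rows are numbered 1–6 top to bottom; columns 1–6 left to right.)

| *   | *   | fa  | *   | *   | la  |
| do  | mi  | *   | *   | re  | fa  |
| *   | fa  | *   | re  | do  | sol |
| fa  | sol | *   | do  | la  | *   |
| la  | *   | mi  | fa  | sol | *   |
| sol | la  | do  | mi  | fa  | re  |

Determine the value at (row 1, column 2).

do

Row 1, column 4: row 1 has {la, fa} and column 4 has {mi, re, do, fa}, leaving only sol.
Row 1, column 5: row 1 has {la, sol, fa} and column 5 has {la, sol, re, do, fa}, leaving only mi.
Row 1, column 1: row 1 has {la, sol, mi, fa} and column 1 has {la, sol, do, fa}, leaving only re.
Row 1 already has {la, sol, mi, re, fa} and column 2 already has {la, sol, mi, fa}, so row 1, column 2 must be do.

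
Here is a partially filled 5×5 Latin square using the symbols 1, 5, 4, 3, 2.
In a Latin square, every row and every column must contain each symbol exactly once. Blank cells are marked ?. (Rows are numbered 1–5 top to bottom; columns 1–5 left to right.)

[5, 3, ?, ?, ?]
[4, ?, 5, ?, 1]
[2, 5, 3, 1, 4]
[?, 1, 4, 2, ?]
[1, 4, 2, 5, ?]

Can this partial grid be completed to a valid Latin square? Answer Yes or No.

Yes

No row or column among the givens repeats a symbol, and propagating forced cells runs into no contradiction.
One valid completion exists (for instance, 5 3 1 4 2 / 4 2 5 3 1 / 2 5 3 1 4 / 3 1 4 2 5 / 1 4 2 5 3).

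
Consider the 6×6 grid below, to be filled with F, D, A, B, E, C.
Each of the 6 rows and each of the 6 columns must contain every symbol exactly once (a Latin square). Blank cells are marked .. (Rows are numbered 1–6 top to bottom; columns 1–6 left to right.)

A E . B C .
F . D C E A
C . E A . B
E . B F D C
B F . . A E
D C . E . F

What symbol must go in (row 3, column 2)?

Row 3 already has {A, B, E, C} and column 2 already has {F, E, C}, so row 3, column 2 must be D.

D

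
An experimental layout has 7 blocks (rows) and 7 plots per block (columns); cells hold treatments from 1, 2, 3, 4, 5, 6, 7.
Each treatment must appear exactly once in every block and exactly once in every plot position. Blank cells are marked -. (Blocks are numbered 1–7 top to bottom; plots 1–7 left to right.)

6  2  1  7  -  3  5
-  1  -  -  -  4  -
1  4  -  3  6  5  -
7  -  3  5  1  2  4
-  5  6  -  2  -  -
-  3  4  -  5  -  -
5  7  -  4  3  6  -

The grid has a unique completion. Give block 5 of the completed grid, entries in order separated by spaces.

4 5 6 1 2 7 3

Block 5, plot 4: block 5 has {2, 5, 6} and plot 4 has {3, 4, 5, 7}, leaving only 1.
Block 5, plot 6: block 5 has {1, 2, 5, 6} and plot 6 has {2, 3, 4, 5, 6}, leaving only 7.
Block 5, plot 7: block 5 has {1, 2, 5, 6, 7} and plot 7 has {4, 5}, leaving only 3.
Block 5, plot 1: block 5 has {1, 2, 3, 5, 6, 7} and plot 1 has {1, 5, 6, 7}, leaving only 4.
So block 5 reads: 4 5 6 1 2 7 3.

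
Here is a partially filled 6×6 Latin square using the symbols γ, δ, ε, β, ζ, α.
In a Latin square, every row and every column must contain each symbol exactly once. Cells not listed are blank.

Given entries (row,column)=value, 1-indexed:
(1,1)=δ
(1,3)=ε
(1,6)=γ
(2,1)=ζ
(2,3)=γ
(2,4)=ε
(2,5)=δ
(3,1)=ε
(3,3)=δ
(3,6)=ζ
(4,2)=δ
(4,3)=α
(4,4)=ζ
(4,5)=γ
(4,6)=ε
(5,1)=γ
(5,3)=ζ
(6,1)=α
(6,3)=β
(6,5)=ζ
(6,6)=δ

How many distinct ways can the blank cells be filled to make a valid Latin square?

Row 1, column 2: eliminating its row and column leaves {β, ζ, α}.
Row 1, column 4: eliminating its row and column leaves {β, α}.
Row 1, column 5: eliminating its row and column leaves {β, α}.
Row 2, column 2: eliminating its row and column leaves {β, α}.
Row 2, column 6: eliminating its row and column leaves {β, α}.
Row 3, column 2: eliminating its row and column leaves {γ, β, α}.
Row 3, column 4: eliminating its row and column leaves {γ, β, α}.
Row 3, column 5: eliminating its row and column leaves {β, α}.
Row 4, column 1: eliminating its row and column leaves {β}.
Row 5, column 2: eliminating its row and column leaves {ε, β, α}.
Row 5, column 4: eliminating its row and column leaves {δ, β, α}.
Row 5, column 5: eliminating its row and column leaves {ε, β, α}.
Row 5, column 6: eliminating its row and column leaves {β, α}.
Row 6, column 2: eliminating its row and column leaves {γ, ε}.
Row 6, column 4: eliminating its row and column leaves {γ}.
Enumerating the assignments across these blanks that avoid any row or column repeat gives 4 completions.

4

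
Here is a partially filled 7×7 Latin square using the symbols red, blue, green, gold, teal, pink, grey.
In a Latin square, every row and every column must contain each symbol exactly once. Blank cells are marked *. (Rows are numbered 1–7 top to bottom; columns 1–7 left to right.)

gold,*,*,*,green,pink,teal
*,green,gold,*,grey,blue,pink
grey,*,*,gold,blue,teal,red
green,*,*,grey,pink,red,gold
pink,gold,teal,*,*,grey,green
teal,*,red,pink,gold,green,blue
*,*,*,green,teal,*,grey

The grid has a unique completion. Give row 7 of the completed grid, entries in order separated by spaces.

Row 7, column 6: row 7 has {green, teal, grey} and column 6 has {red, blue, green, teal, pink, grey}, leaving only gold.
Row 2, column 1: row 2 has {blue, green, gold, pink, grey} and column 1 has {green, gold, teal, pink, grey}, leaving only red.
Row 7, column 1: row 7 has {green, gold, teal, grey} and column 1 has {red, green, gold, teal, pink, grey}, leaving only blue.
Row 7, column 3: row 7 has {blue, green, gold, teal, grey} and column 3 has {red, gold, teal}, leaving only pink.
Row 7, column 2: row 7 has {blue, green, gold, teal, pink, grey} and column 2 has {green, gold}, leaving only red.
So row 7 reads: blue red pink green teal gold grey.

blue red pink green teal gold grey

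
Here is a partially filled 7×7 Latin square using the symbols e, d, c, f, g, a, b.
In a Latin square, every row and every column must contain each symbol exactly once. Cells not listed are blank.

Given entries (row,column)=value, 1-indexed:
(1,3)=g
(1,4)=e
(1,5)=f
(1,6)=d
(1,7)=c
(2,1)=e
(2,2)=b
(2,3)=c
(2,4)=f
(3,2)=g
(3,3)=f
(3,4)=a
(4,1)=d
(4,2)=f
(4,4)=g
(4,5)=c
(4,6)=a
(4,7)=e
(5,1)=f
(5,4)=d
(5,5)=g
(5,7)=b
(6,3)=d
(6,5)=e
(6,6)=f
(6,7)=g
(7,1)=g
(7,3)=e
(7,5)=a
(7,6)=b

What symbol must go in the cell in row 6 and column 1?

Row 1, column 2: row 1 has {e, d, c, f, g} and column 2 has {f, g, b}, leaving only a.
Row 1, column 1: row 1 has {e, d, c, f, g, a} and column 1 has {e, d, f, g}, leaving only b.
Row 2, column 5: row 2 has {e, c, f, b} and column 5 has {e, c, f, g, a}, leaving only d.
Row 2, column 6: row 2 has {e, d, c, f, b} and column 6 has {d, f, a, b}, leaving only g.
Row 2, column 7: row 2 has {e, d, c, f, g, b} and column 7 has {e, c, g, b}, leaving only a.
Row 3, column 1: row 3 has {f, g, a} and column 1 has {e, d, f, g, b}, leaving only c.
Row 6 already has {e, d, f, g} and column 1 already has {e, d, c, f, g, b}, so row 6, column 1 must be a.

a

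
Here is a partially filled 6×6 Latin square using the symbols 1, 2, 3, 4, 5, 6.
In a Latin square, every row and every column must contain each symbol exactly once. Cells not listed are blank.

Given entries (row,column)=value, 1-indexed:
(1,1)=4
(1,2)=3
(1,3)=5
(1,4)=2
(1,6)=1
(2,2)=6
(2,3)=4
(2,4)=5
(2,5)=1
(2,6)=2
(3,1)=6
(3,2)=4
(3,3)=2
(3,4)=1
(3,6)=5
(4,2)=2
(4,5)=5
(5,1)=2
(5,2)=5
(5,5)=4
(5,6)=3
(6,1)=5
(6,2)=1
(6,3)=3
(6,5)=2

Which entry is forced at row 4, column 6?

Row 1, column 5: row 1 has {1, 2, 3, 4, 5} and column 5 has {1, 2, 4, 5}, leaving only 6.
Row 2, column 1: row 2 has {1, 2, 4, 5, 6} and column 1 has {2, 4, 5, 6}, leaving only 3.
Row 3, column 5: row 3 has {1, 2, 4, 5, 6} and column 5 has {1, 2, 4, 5, 6}, leaving only 3.
Row 4, column 1: row 4 has {2, 5} and column 1 has {2, 3, 4, 5, 6}, leaving only 1.
Row 4, column 3: row 4 has {1, 2, 5} and column 3 has {2, 3, 4, 5}, leaving only 6.
Row 4 already has {1, 2, 5, 6} and column 6 already has {1, 2, 3, 5}, so row 4, column 6 must be 4.

4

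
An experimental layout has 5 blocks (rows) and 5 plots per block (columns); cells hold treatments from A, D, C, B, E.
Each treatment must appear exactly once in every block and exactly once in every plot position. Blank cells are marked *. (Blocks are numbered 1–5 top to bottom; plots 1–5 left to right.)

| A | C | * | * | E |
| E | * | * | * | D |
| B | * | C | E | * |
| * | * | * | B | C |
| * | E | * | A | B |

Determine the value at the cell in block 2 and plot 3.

A

Block 1, plot 4: block 1 has {A, C, E} and plot 4 has {A, B, E}, leaving only D.
Block 1, plot 3: block 1 has {A, D, C, E} and plot 3 has {C}, leaving only B.
Block 2 already has {D, E} and plot 3 already has {C, B}, so block 2, plot 3 must be A.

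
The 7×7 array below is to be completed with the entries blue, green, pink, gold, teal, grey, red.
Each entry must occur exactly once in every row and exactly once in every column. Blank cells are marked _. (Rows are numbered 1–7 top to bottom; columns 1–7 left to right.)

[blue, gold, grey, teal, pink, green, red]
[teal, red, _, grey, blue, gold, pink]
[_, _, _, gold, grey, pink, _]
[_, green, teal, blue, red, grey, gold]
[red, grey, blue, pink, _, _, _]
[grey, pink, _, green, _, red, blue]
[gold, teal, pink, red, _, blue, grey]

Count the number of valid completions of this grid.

1

Row 2, column 3: eliminating its row and column leaves {green}.
Row 3, column 1: eliminating its row and column leaves {green}.
Row 3, column 2: eliminating its row and column leaves {blue}.
Row 3, column 3: eliminating its row and column leaves {green, red}.
Row 3, column 7: eliminating its row and column leaves {green, teal}.
Row 4, column 1: eliminating its row and column leaves {pink}.
Row 5, column 5: eliminating its row and column leaves {green, gold, teal}.
Row 5, column 6: eliminating its row and column leaves {teal}.
Row 5, column 7: eliminating its row and column leaves {green, teal}.
Row 6, column 3: eliminating its row and column leaves {gold}.
Row 6, column 5: eliminating its row and column leaves {gold, teal}.
Row 7, column 5: eliminating its row and column leaves {green}.
Only one assignment across all blanks avoids any row or column repeat, giving 1 completion.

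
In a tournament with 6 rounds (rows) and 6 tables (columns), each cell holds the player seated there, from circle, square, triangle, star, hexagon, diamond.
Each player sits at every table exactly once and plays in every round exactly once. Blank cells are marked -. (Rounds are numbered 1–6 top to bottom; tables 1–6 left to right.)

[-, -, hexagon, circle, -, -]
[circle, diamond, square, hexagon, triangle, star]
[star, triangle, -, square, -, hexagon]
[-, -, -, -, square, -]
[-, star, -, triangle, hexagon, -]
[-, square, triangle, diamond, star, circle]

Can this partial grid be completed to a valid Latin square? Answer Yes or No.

Round 1, table 2: round 1 together with table 2 already contain {circle, square, triangle, star, hexagon, diamond} — every symbol — so nothing can go there. The grid has no valid completion.

No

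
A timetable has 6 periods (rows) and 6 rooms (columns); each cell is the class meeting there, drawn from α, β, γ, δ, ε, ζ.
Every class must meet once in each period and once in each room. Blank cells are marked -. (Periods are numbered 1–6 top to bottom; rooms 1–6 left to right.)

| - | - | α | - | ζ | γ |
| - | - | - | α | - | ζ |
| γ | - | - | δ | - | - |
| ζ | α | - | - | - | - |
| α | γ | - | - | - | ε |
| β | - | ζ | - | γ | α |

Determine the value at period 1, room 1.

Period 3, room 6: period 3 has {γ, δ} and room 6 has {α, γ, ε, ζ}, leaving only β.
Period 3, room 3: period 3 has {β, γ, δ} and room 3 has {α, ζ}, leaving only ε.
Period 3, room 2: period 3 has {β, γ, δ, ε} and room 2 has {α, γ}, leaving only ζ.
Period 3, room 5: period 3 has {β, γ, δ, ε, ζ} and room 5 has {γ, ζ}, leaving only α.
Period 4, room 6: period 4 has {α, ζ} and room 6 has {α, β, γ, ε, ζ}, leaving only δ.
Period 6, room 4: period 6 has {α, β, γ, ζ} and room 4 has {α, δ}, leaving only ε.
Period 1, room 4: period 1 has {α, γ, ζ} and room 4 has {α, δ, ε}, leaving only β.
Period 4, room 4: period 4 has {α, δ, ζ} and room 4 has {α, β, δ, ε}, leaving only γ.
Period 4, room 3: period 4 has {α, γ, δ, ζ} and room 3 has {α, ε, ζ}, leaving only β.
Period 4, room 5: period 4 has {α, β, γ, δ, ζ} and room 5 has {α, γ, ζ}, leaving only ε.
Period 5, room 3: period 5 has {α, γ, ε} and room 3 has {α, β, ε, ζ}, leaving only δ.
Period 2, room 3: period 2 has {α, ζ} and room 3 has {α, β, δ, ε, ζ}, leaving only γ.
Period 5, room 4: period 5 has {α, γ, δ, ε} and room 4 has {α, β, γ, δ, ε}, leaving only ζ.
Period 5, room 5: period 5 has {α, γ, δ, ε, ζ} and room 5 has {α, γ, ε, ζ}, leaving only β.
Period 2, room 5: period 2 has {α, γ, ζ} and room 5 has {α, β, γ, ε, ζ}, leaving only δ.
Period 2, room 1: period 2 has {α, γ, δ, ζ} and room 1 has {α, β, γ, ζ}, leaving only ε.
Period 1 already has {α, β, γ, ζ} and room 1 already has {α, β, γ, ε, ζ}, so period 1, room 1 must be δ.

δ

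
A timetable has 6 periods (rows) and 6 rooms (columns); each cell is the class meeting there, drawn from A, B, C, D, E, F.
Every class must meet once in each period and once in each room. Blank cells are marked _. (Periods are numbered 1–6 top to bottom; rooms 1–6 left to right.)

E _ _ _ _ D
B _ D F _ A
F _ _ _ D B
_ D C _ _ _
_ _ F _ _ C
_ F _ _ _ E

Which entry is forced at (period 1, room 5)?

F

Period 4, room 1: period 4 has {C, D} and room 1 has {B, E, F}, leaving only A.
Period 4, room 6: period 4 has {A, C, D} and room 6 has {A, B, C, D, E}, leaving only F.
Period 5, room 1: period 5 has {C, F} and room 1 has {A, B, E, F}, leaving only D.
Period 6, room 1: period 6 has {E, F} and room 1 has {A, B, D, E, F}, leaving only C.
Period 1, room 5 is narrowed to {A, B, C, F}.
If it were A, then period 1, room 4 would be left with no valid symbol.
If it were B, then period 1, room 4 would be left with no valid symbol.
If it were C, then period 6, room 5 would be left with no valid symbol.
So period 1, room 5 must be F.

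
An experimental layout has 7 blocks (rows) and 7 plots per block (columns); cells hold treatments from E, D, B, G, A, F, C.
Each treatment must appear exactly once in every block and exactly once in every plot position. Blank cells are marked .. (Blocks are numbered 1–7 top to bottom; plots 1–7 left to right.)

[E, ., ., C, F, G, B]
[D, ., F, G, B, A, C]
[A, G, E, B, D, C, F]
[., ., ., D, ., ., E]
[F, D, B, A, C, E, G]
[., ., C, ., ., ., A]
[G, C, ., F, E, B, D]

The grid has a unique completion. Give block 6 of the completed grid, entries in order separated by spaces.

B F C E G D A

Block 6, plot 1: block 6 has {A, C} and plot 1 has {E, D, G, A, F}, leaving only B.
Block 6, plot 4: block 6 has {B, A, C} and plot 4 has {D, B, G, A, F, C}, leaving only E.
Block 6, plot 2: block 6 has {E, B, A, C} and plot 2 has {D, G, C}, leaving only F.
Block 6, plot 5: block 6 has {E, B, A, F, C} and plot 5 has {E, D, B, F, C}, leaving only G.
Block 6, plot 6: block 6 has {E, B, G, A, F, C} and plot 6 has {E, B, G, A, C}, leaving only D.
So block 6 reads: B F C E G D A.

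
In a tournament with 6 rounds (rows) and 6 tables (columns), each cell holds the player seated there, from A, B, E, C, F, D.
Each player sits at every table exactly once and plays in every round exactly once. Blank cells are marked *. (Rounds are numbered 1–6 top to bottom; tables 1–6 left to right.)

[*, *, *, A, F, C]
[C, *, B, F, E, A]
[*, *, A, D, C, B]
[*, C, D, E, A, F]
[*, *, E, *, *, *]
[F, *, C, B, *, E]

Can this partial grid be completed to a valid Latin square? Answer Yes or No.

Round 1, table 3: round 1 together with table 3 already contain {A, B, E, C, F, D} — every symbol — so nothing can go there. The grid has no valid completion.

No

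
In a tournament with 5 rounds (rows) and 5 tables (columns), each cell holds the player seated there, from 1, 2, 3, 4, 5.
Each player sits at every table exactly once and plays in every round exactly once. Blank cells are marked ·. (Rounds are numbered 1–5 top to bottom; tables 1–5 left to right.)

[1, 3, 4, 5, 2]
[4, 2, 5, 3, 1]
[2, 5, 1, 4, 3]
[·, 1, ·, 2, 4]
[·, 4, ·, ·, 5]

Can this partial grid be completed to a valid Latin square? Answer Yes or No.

Yes

No round or table among the givens repeats a symbol, and propagating forced cells runs into no contradiction.
One valid completion exists (for instance, 1 3 4 5 2 / 4 2 5 3 1 / 2 5 1 4 3 / 5 1 3 2 4 / 3 4 2 1 5).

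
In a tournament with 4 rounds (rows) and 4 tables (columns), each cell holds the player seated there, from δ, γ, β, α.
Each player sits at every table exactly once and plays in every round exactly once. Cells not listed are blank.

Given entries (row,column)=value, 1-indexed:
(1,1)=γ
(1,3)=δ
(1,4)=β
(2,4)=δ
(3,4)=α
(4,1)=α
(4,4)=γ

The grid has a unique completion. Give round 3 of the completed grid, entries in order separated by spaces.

δ β γ α

Round 1, table 2: round 1 has {δ, γ, β} and table 2 has {}, leaving only α.
Round 2, table 1: round 2 has {δ} and table 1 has {γ, α}, leaving only β.
Round 3, table 1: round 3 has {α} and table 1 has {γ, β, α}, leaving only δ.
Round 2, table 2: round 2 has {δ, β} and table 2 has {α}, leaving only γ.
Round 3, table 2: round 3 has {δ, α} and table 2 has {γ, α}, leaving only β.
Round 3, table 3: round 3 has {δ, β, α} and table 3 has {δ}, leaving only γ.
So round 3 reads: δ β γ α.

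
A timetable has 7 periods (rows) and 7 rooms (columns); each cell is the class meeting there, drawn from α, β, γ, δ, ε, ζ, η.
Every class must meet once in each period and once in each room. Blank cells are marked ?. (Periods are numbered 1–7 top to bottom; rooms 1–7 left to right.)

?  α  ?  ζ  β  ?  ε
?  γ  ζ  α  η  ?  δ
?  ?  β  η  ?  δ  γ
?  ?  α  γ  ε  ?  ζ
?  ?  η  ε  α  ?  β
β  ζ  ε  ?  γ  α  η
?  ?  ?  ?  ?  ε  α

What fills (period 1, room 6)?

Period 2, room 1: period 2 has {α, γ, δ, ζ, η} and room 1 has {β}, leaving only ε.
Period 2, room 6: period 2 has {α, γ, δ, ε, ζ, η} and room 6 has {α, δ, ε}, leaving only β.
Period 3, room 2: period 3 has {β, γ, δ, η} and room 2 has {α, γ, ζ}, leaving only ε.
Period 3, room 5: period 3 has {β, γ, δ, ε, η} and room 5 has {α, β, γ, ε, η}, leaving only ζ.
Period 3, room 1: period 3 has {β, γ, δ, ε, ζ, η} and room 1 has {β, ε}, leaving only α.
Period 4, room 6: period 4 has {α, γ, ε, ζ} and room 6 has {α, β, δ, ε}, leaving only η.
Period 1 already has {α, β, ε, ζ} and room 6 already has {α, β, δ, ε, η}, so period 1, room 6 must be γ.

γ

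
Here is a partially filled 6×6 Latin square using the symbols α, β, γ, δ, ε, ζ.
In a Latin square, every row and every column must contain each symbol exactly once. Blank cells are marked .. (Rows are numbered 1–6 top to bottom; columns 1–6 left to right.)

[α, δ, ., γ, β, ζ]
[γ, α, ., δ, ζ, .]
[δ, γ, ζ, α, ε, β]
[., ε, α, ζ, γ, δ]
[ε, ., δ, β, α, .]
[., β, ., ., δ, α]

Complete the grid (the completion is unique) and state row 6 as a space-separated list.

ζ β γ ε δ α

Row 6, column 1: row 6 has {α, β, δ} and column 1 has {α, γ, δ, ε}, leaving only ζ.
Row 6, column 4: row 6 has {α, β, δ, ζ} and column 4 has {α, β, γ, δ, ζ}, leaving only ε.
Row 6, column 3: row 6 has {α, β, δ, ε, ζ} and column 3 has {α, δ, ζ}, leaving only γ.
So row 6 reads: ζ β γ ε δ α.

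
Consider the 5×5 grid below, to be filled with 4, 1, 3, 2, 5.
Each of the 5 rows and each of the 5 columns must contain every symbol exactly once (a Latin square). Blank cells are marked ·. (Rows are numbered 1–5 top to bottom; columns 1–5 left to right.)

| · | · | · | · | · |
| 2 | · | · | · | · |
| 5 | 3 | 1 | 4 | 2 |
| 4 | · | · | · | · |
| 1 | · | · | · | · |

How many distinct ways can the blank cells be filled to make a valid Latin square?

56

Row 1, column 1: eliminating its row and column leaves {3}.
Row 1, column 2: eliminating its row and column leaves {4, 1, 2, 5}.
Row 1, column 3: eliminating its row and column leaves {4, 3, 2, 5}.
Row 1, column 4: eliminating its row and column leaves {1, 3, 2, 5}.
Row 1, column 5: eliminating its row and column leaves {4, 1, 3, 5}.
Row 2, column 2: eliminating its row and column leaves {4, 1, 5}.
Row 2, column 3: eliminating its row and column leaves {4, 3, 5}.
Row 2, column 4: eliminating its row and column leaves {1, 3, 5}.
Row 2, column 5: eliminating its row and column leaves {4, 1, 3, 5}.
Row 4, column 2: eliminating its row and column leaves {1, 2, 5}.
Row 4, column 3: eliminating its row and column leaves {3, 2, 5}.
Row 4, column 4: eliminating its row and column leaves {1, 3, 2, 5}.
Row 4, column 5: eliminating its row and column leaves {1, 3, 5}.
Row 5, column 2: eliminating its row and column leaves {4, 2, 5}.
Row 5, column 3: eliminating its row and column leaves {4, 3, 2, 5}.
Row 5, column 4: eliminating its row and column leaves {3, 2, 5}.
Row 5, column 5: eliminating its row and column leaves {4, 3, 5}.
Enumerating the assignments across these blanks that avoid any row or column repeat gives 56 completions.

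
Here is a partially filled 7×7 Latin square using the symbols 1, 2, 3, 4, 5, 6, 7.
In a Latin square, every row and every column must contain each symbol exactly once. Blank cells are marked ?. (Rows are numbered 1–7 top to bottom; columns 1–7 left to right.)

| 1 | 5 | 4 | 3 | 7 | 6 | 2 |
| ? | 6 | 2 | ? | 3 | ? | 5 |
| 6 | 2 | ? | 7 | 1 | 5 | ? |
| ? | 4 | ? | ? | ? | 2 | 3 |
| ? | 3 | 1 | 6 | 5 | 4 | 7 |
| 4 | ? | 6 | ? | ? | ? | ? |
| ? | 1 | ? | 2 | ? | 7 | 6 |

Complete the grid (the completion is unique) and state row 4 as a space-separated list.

Row 4, column 5: row 4 has {2, 3, 4} and column 5 has {1, 3, 5, 7}, leaving only 6.
Row 2, column 1: row 2 has {2, 3, 5, 6} and column 1 has {1, 4, 6}, leaving only 7.
Row 4, column 1: row 4 has {2, 3, 4, 6} and column 1 has {1, 4, 6, 7}, leaving only 5.
Row 4, column 3: row 4 has {2, 3, 4, 5, 6} and column 3 has {1, 2, 4, 6}, leaving only 7.
Row 4, column 4: row 4 has {2, 3, 4, 5, 6, 7} and column 4 has {2, 3, 6, 7}, leaving only 1.
So row 4 reads: 5 4 7 1 6 2 3.

5 4 7 1 6 2 3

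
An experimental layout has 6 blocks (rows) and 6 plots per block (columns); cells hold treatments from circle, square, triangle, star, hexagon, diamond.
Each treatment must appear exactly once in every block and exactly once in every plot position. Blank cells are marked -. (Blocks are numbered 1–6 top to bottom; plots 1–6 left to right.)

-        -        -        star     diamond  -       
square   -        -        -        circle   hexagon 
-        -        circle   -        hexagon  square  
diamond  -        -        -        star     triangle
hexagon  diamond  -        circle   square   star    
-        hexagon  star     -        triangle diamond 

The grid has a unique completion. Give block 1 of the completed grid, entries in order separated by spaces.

triangle square hexagon star diamond circle

Block 1, plot 6: block 1 has {star, diamond} and plot 6 has {square, triangle, star, hexagon, diamond}, leaving only circle.
Block 1, plot 1: block 1 has {circle, star, diamond} and plot 1 has {square, hexagon, diamond}, leaving only triangle.
Block 1, plot 2: block 1 has {circle, triangle, star, diamond} and plot 2 has {hexagon, diamond}, leaving only square.
Block 1, plot 3: block 1 has {circle, square, triangle, star, diamond} and plot 3 has {circle, star}, leaving only hexagon.
So block 1 reads: triangle square hexagon star diamond circle.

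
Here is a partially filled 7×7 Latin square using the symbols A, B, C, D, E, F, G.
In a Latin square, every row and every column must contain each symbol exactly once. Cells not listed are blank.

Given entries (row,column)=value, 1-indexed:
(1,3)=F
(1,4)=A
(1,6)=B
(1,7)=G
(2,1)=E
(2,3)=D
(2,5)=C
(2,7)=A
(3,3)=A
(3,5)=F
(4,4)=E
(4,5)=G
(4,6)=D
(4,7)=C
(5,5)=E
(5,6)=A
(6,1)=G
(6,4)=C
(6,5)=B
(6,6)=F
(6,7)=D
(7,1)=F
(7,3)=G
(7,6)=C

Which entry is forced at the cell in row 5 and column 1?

B

Row 1, column 5: row 1 has {A, B, F, G} and column 5 has {B, C, E, F, G}, leaving only D.
Row 1, column 1: row 1 has {A, B, D, F, G} and column 1 has {E, F, G}, leaving only C.
Row 1, column 2: row 1 has {A, B, C, D, F, G} and column 2 has {}, leaving only E.
Row 2, column 6: row 2 has {A, C, D, E} and column 6 has {A, B, C, D, F}, leaving only G.
Row 3, column 6: row 3 has {A, F} and column 6 has {A, B, C, D, F, G}, leaving only E.
Row 3, column 7: row 3 has {A, E, F} and column 7 has {A, C, D, G}, leaving only B.
Row 3, column 1: row 3 has {A, B, E, F} and column 1 has {C, E, F, G}, leaving only D.
Row 5 already has {A, E} and column 1 already has {C, D, E, F, G}, so row 5, column 1 must be B.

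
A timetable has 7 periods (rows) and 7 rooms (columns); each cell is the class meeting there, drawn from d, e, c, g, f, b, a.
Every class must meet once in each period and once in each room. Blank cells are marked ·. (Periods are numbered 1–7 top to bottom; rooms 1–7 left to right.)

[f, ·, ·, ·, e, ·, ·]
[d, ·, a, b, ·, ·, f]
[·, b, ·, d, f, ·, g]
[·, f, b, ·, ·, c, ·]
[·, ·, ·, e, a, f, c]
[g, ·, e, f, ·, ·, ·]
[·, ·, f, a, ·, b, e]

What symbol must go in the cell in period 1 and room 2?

a

Period 3, room 3: period 3 has {d, g, f, b} and room 3 has {e, f, b, a}, leaving only c.
Period 4, room 4: period 4 has {c, f, b} and room 4 has {d, e, f, b, a}, leaving only g.
Period 1, room 4: period 1 has {e, f} and room 4 has {d, e, g, f, b, a}, leaving only c.
Period 4, room 5: period 4 has {c, g, f, b} and room 5 has {e, f, a}, leaving only d.
Period 4, room 7: period 4 has {d, c, g, f, b} and room 7 has {e, c, g, f}, leaving only a.
Period 4, room 1: period 4 has {d, c, g, f, b, a} and room 1 has {d, g, f}, leaving only e.
Period 3, room 1: period 3 has {d, c, g, f, b} and room 1 has {d, e, g, f}, leaving only a.
Period 3, room 6: period 3 has {d, c, g, f, b, a} and room 6 has {c, f, b}, leaving only e.
Period 2, room 6: period 2 has {d, f, b, a} and room 6 has {e, c, f, b}, leaving only g.
Period 2, room 5: period 2 has {d, g, f, b, a} and room 5 has {d, e, f, a}, leaving only c.
Period 2, room 2: period 2 has {d, c, g, f, b, a} and room 2 has {f, b}, leaving only e.
Period 5, room 1: period 5 has {e, c, f, a} and room 1 has {d, e, g, f, a}, leaving only b.
Period 6, room 5: period 6 has {e, g, f} and room 5 has {d, e, c, f, a}, leaving only b.
Period 6, room 7: period 6 has {e, g, f, b} and room 7 has {e, c, g, f, a}, leaving only d.
Period 1, room 7: period 1 has {e, c, f} and room 7 has {d, e, c, g, f, a}, leaving only b.
Period 6, room 6: period 6 has {d, e, g, f, b} and room 6 has {e, c, g, f, b}, leaving only a.
Period 1, room 6: period 1 has {e, c, f, b} and room 6 has {e, c, g, f, b, a}, leaving only d.
Period 1, room 3: period 1 has {d, e, c, f, b} and room 3 has {e, c, f, b, a}, leaving only g.
Period 1 already has {d, e, c, g, f, b} and room 2 already has {e, f, b}, so period 1, room 2 must be a.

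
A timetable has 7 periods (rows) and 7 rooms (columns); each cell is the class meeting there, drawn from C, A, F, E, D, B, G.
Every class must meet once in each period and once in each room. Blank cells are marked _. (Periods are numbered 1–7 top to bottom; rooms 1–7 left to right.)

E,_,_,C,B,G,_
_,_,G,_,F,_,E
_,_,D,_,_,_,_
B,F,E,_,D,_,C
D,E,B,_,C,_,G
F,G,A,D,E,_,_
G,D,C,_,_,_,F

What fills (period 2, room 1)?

A

Period 1, room 2: period 1 has {C, E, B, G} and room 2 has {F, E, D, G}, leaving only A.
Period 1, room 3: period 1 has {C, A, E, B, G} and room 3 has {C, A, E, D, B, G}, leaving only F.
Period 1, room 7: period 1 has {C, A, F, E, B, G} and room 7 has {C, F, E, G}, leaving only D.
Period 4, room 6: period 4 has {C, F, E, D, B} and room 6 has {G}, leaving only A.
Period 4, room 4: period 4 has {C, A, F, E, D, B} and room 4 has {C, D}, leaving only G.
Period 5, room 6: period 5 has {C, E, D, B, G} and room 6 has {A, G}, leaving only F.
Period 5, room 4: period 5 has {C, F, E, D, B, G} and room 4 has {C, D, G}, leaving only A.
Period 2, room 4: period 2 has {F, E, G} and room 4 has {C, A, D, G}, leaving only B.
Period 2, room 2: period 2 has {F, E, B, G} and room 2 has {A, F, E, D, G}, leaving only C.
Period 2 already has {C, F, E, B, G} and room 1 already has {F, E, D, B, G}, so period 2, room 1 must be A.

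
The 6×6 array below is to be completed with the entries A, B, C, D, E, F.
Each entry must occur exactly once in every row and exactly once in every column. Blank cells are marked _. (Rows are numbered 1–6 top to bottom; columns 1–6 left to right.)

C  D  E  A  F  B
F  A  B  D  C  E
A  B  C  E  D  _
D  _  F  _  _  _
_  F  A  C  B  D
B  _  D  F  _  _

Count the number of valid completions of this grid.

2

Row 3, column 6: eliminating its row and column leaves {F}.
Row 4, column 2: eliminating its row and column leaves {C, E}.
Row 4, column 4: eliminating its row and column leaves {B}.
Row 4, column 5: eliminating its row and column leaves {A, E}.
Row 4, column 6: eliminating its row and column leaves {A, C}.
Row 5, column 1: eliminating its row and column leaves {E}.
Row 6, column 2: eliminating its row and column leaves {C, E}.
Row 6, column 5: eliminating its row and column leaves {A, E}.
Row 6, column 6: eliminating its row and column leaves {A, C}.
Enumerating the assignments across these blanks that avoid any row or column repeat gives 2 completions.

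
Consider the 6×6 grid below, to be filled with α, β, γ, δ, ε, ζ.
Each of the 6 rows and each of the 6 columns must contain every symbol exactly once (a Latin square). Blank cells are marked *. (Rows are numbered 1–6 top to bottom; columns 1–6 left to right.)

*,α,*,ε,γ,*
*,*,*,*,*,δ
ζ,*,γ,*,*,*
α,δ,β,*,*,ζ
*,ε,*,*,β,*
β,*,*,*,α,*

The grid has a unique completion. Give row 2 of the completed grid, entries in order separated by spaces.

ε γ α β ζ δ

Row 1, column 1: row 1 has {α, γ, ε} and column 1 has {α, β, ζ}, leaving only δ.
Row 1, column 3: row 1 has {α, γ, δ, ε} and column 3 has {β, γ}, leaving only ζ.
Row 1, column 6: row 1 has {α, γ, δ, ε, ζ} and column 6 has {δ, ζ}, leaving only β.
Row 3, column 2: row 3 has {γ, ζ} and column 2 has {α, δ, ε}, leaving only β.
Row 4, column 4: row 4 has {α, β, δ, ζ} and column 4 has {ε}, leaving only γ.
Row 4, column 5: row 4 has {α, β, γ, δ, ζ} and column 5 has {α, β, γ}, leaving only ε.
Row 2, column 5: row 2 has {δ} and column 5 has {α, β, γ, ε}, leaving only ζ.
Row 2, column 2: row 2 has {δ, ζ} and column 2 has {α, β, δ, ε}, leaving only γ.
Row 2, column 1: row 2 has {γ, δ, ζ} and column 1 has {α, β, δ, ζ}, leaving only ε.
Row 2, column 3: row 2 has {γ, δ, ε, ζ} and column 3 has {β, γ, ζ}, leaving only α.
Row 2, column 4: row 2 has {α, γ, δ, ε, ζ} and column 4 has {γ, ε}, leaving only β.
So row 2 reads: ε γ α β ζ δ.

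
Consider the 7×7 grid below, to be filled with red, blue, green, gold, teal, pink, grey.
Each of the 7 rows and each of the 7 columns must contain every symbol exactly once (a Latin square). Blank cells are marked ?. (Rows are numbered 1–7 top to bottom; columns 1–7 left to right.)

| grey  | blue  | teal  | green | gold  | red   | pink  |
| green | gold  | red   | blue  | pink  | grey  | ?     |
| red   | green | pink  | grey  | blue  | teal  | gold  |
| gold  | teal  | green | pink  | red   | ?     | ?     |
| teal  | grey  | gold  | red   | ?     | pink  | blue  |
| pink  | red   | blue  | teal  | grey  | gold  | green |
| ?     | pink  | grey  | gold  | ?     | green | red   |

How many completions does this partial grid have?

Row 2, column 7: eliminating its row and column leaves {teal}.
Row 4, column 6: eliminating its row and column leaves {blue}.
Row 4, column 7: eliminating its row and column leaves {grey}.
Row 5, column 5: eliminating its row and column leaves {green}.
Row 7, column 1: eliminating its row and column leaves {blue}.
Row 7, column 5: eliminating its row and column leaves {teal}.
Only one assignment across all blanks avoids any row or column repeat, giving 1 completion.

1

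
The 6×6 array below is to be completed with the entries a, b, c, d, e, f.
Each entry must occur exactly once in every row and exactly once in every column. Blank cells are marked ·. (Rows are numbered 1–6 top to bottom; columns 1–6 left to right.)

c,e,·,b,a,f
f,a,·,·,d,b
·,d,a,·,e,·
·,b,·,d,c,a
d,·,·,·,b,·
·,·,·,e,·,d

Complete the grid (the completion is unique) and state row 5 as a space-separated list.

d f c a b e

Row 1, column 3: row 1 has {a, b, c, e, f} and column 3 has {a}, leaving only d.
Row 2, column 4: row 2 has {a, b, d, f} and column 4 has {b, d, e}, leaving only c.
Row 2, column 3: row 2 has {a, b, c, d, f} and column 3 has {a, d}, leaving only e.
Row 3, column 1: row 3 has {a, d, e} and column 1 has {c, d, f}, leaving only b.
Row 3, column 4: row 3 has {a, b, d, e} and column 4 has {b, c, d, e}, leaving only f.
Row 5, column 4: row 5 has {b, d} and column 4 has {b, c, d, e, f}, leaving only a.
Row 3, column 6: row 3 has {a, b, d, e, f} and column 6 has {a, b, d, f}, leaving only c.
Row 5, column 6: row 5 has {a, b, d} and column 6 has {a, b, c, d, f}, leaving only e.
Row 4, column 1: row 4 has {a, b, c, d} and column 1 has {b, c, d, f}, leaving only e.
Row 4, column 3: row 4 has {a, b, c, d, e} and column 3 has {a, d, e}, leaving only f.
Row 5, column 3: row 5 has {a, b, d, e} and column 3 has {a, d, e, f}, leaving only c.
Row 5, column 2: row 5 has {a, b, c, d, e} and column 2 has {a, b, d, e}, leaving only f.
So row 5 reads: d f c a b e.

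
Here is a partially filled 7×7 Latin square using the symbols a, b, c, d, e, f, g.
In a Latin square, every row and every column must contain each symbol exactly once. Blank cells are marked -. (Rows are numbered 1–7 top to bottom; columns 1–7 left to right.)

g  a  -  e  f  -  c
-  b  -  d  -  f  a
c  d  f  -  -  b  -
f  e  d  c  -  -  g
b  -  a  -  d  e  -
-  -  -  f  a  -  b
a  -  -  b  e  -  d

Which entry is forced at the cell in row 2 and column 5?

c

Row 1, column 3: row 1 has {a, c, e, f, g} and column 3 has {a, d, f}, leaving only b.
Row 1, column 6: row 1 has {a, b, c, e, f, g} and column 6 has {b, e, f}, leaving only d.
Row 2, column 1: row 2 has {a, b, d, f} and column 1 has {a, b, c, f, g}, leaving only e.
Row 3, column 5: row 3 has {b, c, d, f} and column 5 has {a, d, e, f}, leaving only g.
Row 2 already has {a, b, d, e, f} and column 5 already has {a, d, e, f, g}, so row 2, column 5 must be c.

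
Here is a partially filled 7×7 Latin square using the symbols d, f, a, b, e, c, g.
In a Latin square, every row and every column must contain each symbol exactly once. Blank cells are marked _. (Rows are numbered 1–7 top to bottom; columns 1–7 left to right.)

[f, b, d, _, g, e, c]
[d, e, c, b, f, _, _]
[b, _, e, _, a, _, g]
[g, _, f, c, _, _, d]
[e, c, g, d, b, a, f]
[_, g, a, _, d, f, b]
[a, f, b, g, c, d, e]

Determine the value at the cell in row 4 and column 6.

Row 4 already has {d, f, c, g} and column 6 already has {d, f, a, e}, so row 4, column 6 must be b.

b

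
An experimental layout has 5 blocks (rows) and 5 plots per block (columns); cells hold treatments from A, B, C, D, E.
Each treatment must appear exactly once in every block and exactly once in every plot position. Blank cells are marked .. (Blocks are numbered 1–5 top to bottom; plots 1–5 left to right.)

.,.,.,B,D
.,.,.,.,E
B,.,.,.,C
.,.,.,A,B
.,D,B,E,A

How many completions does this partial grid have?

3

Block 1, plot 1: eliminating its block and plot leaves {A, C, E}.
Block 1, plot 2: eliminating its block and plot leaves {A, C, E}.
Block 1, plot 3: eliminating its block and plot leaves {A, C, E}.
Block 2, plot 1: eliminating its block and plot leaves {A, C, D}.
Block 2, plot 2: eliminating its block and plot leaves {A, B, C}.
Block 2, plot 3: eliminating its block and plot leaves {A, C, D}.
Block 2, plot 4: eliminating its block and plot leaves {C, D}.
Block 3, plot 2: eliminating its block and plot leaves {A, E}.
Block 3, plot 3: eliminating its block and plot leaves {A, D, E}.
Block 3, plot 4: eliminating its block and plot leaves {D}.
Block 4, plot 1: eliminating its block and plot leaves {C, D, E}.
Block 4, plot 2: eliminating its block and plot leaves {C, E}.
Block 4, plot 3: eliminating its block and plot leaves {C, D, E}.
Block 5, plot 1: eliminating its block and plot leaves {C}.
Enumerating the assignments across these blanks that avoid any block or plot repeat gives 3 completions.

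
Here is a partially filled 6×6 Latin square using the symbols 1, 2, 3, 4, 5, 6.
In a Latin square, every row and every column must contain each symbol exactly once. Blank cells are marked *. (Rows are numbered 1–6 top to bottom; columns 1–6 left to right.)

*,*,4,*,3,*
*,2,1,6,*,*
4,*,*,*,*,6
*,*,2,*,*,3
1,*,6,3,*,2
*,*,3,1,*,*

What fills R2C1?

3

Row 3, column 3: row 3 has {4, 6} and column 3 has {1, 2, 3, 4, 6}, leaving only 5.
Row 3, column 4: row 3 has {4, 5, 6} and column 4 has {1, 3, 6}, leaving only 2.
Row 1, column 4: row 1 has {3, 4} and column 4 has {1, 2, 3, 6}, leaving only 5.
Row 1, column 6: row 1 has {3, 4, 5} and column 6 has {2, 3, 6}, leaving only 1.
Row 1, column 2: row 1 has {1, 3, 4, 5} and column 2 has {2}, leaving only 6.
Row 1, column 1: row 1 has {1, 3, 4, 5, 6} and column 1 has {1, 4}, leaving only 2.
Row 3, column 5: row 3 has {2, 4, 5, 6} and column 5 has {3}, leaving only 1.
Row 3, column 2: row 3 has {1, 2, 4, 5, 6} and column 2 has {2, 6}, leaving only 3.
Row 4, column 4: row 4 has {2, 3} and column 4 has {1, 2, 3, 5, 6}, leaving only 4.
Row 2, column 1 is narrowed to {3, 5}.
If it were 5, then row 2, column 6 would be left with no valid symbol.
So row 2, column 1 must be 3.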